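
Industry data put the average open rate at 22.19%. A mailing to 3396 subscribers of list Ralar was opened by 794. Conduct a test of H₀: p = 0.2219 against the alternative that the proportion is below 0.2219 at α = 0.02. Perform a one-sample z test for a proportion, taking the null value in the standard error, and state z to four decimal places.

p̂ = 794/3396 ≈ 0.2338045.
Under H₀, SE = √(0.2219·0.7781/3396) = √(5.08423e-05) = 0.0071304.
z = (0.2338045 − 0.2219)/0.0071304 = 0.0119045/0.0071304 = 1.6695.
p-value = P(Z < 1.670) ≈ 0.9525, so at α = 0.02 we fail to reject H₀.

z = 1.6695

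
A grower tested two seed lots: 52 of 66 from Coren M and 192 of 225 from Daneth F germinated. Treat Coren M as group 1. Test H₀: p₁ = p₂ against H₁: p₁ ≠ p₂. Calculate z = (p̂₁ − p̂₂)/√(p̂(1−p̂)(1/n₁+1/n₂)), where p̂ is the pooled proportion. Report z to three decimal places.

z = -1.271

p̂₁ = 52/66 = 0.787879, p̂₂ = 192/225 = 0.853333.
Pooled p̂ = (52+192)/(66+225) = 244/291 = 0.838488.
SE = √(p̂(1−p̂)(1/n₁+1/n₂)) = √(0.838488·0.161512·0.019596) = √(0.0026538) = 0.051515.
z = (0.787879 − 0.853333)/0.051515 = -0.065454/0.051515 = -1.271.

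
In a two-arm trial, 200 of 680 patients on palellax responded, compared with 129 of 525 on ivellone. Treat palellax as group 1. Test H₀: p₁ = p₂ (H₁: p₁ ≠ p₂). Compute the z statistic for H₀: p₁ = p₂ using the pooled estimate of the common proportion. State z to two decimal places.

z = 1.87

p̂₁ = 200/680 ≈ 0.2941, p̂₂ = 129/525 ≈ 0.2457.
Pooled p̂ = (200+129)/(680+525) = 329/1205 = 0.2730.
SE = √(p̂(1−p̂)(1/n₁+1/n₂)) = √(0.2730·0.7270·0.00337535) = √(0.000669954) = 0.0259.
z = (0.2941 − 0.2457)/0.0259 = 0.0484/0.0259 = 1.87.
Two-sided p-value ≈ 2·Φ(−1.870) = 0.0615.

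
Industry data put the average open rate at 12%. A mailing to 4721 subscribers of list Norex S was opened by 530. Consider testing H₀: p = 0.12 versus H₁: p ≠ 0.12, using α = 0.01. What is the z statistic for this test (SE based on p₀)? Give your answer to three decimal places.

z = -1.636

p̂ = 530/4721 ≈ 0.11226.
SE = √(p₀(1−p₀)/n) = √(0.1056/4721) = 0.00473.
z = (0.11226 − 0.12)/0.00473 = -0.00774/0.00473 = -1.636.
p-value = 2·P(Z > 1.636) ≈ 0.1019, so at α = 0.01 we fail to reject H₀.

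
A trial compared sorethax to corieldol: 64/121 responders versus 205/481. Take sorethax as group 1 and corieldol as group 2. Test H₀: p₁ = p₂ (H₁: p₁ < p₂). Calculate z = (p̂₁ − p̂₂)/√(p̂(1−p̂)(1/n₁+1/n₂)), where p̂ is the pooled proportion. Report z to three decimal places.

p̂₁ = 64/121 ≈ 0.52893, p̂₂ = 205/481 ≈ 0.42620.
Pooled p̂ = (64+205)/(121+481) = 269/602 = 0.44684.
SE = √(0.247174 × 0.0103435) = 0.05056.
z = (0.52893 − 0.42620)/0.05056 = 0.10273/0.05056 = 2.032.
p-value = P(Z < 2.032) ≈ 0.9789.

z = 2.032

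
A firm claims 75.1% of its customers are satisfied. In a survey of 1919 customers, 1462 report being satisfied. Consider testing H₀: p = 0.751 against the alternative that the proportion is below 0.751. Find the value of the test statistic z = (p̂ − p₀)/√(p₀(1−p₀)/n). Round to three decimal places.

z = 1.100

p̂ = 1462/1919 ≈ 0.76186.
SE = √(p₀(1−p₀)/n) = √(0.187/1919) = 0.00987.
z = (0.76186 − 0.751)/0.00987 = 0.01086/0.00987 = 1.100.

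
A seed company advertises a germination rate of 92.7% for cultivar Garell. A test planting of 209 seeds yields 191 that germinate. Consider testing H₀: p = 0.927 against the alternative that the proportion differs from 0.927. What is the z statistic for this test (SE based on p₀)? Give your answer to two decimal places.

z = -0.73

p̂ = 191/209 ≈ 0.9139.
Under H₀, SE = √(0.927·0.073/209) = √(0.000323785) = 0.0180.
z = (0.9139 − 0.927)/0.0180 = -0.0131/0.0180 = -0.73.
p-value = 2·P(Z > 0.729) ≈ 0.4658.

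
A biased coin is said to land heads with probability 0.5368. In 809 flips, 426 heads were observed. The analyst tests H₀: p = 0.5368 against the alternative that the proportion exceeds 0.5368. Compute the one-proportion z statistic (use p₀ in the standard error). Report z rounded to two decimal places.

z = -0.58

p̂ = 426/809 ≈ 0.5266.
SE = √(p₀(1−p₀)/n) = √(0.24865/809) = 0.0175.
z = (0.5266 − 0.5368)/0.0175 = -0.0102/0.0175 = -0.58.
p-value = P(Z > -0.583) ≈ 0.7201.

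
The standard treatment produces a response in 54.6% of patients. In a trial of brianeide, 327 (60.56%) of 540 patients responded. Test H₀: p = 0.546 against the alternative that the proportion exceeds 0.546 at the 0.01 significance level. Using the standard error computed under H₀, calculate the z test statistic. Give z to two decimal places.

z = 2.78

p̂ = 327/540 ≈ 0.60556.
Under H₀, SE = √(0.546·0.454/540) = √(0.000459044) = 0.02143.
z = (0.60556 − 0.546)/0.02143 = 0.05956/0.02143 = 2.78.
p-value = P(Z > 2.780) ≈ 0.0027; since p < α = 0.01, reject H₀.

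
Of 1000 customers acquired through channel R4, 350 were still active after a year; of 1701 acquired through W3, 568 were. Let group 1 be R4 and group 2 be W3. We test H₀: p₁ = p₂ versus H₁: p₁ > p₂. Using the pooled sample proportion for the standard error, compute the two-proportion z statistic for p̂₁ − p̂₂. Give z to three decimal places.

z = 0.852

p̂₁ = 350/1000 ≈ 0.35000, p̂₂ = 568/1701 ≈ 0.33392.
Pooled p̂ = (350+568)/(1000+1701) = 918/2701 = 0.33987.
SE = √(0.22436 × 0.00158789) = 0.01887.
z = (0.35000 − 0.33392)/0.01887 = 0.01608/0.01887 = 0.852.
p-value = P(Z > 0.852) ≈ 0.1971.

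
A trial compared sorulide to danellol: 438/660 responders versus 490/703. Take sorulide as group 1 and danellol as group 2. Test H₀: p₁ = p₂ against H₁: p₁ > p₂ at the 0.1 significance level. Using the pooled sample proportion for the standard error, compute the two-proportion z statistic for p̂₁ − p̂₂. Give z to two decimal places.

p̂₁ = 438/660 ≈ 0.6636, p̂₂ = 490/703 ≈ 0.6970.
Pooled p̂ = (438+490)/(660+703) = 928/1363 = 0.6809.
SE = √(p̂(1−p̂)(1/n₁+1/n₂)) = √(0.6809·0.3191·0.00293763) = √(0.000638325) = 0.0253.
z = (0.6636 − 0.6970)/0.0253 = -0.0334/0.0253 = -1.32.
p-value = P(Z > -1.321) ≈ 0.9068. With α = 0.1, fail to reject H₀.

z = -1.32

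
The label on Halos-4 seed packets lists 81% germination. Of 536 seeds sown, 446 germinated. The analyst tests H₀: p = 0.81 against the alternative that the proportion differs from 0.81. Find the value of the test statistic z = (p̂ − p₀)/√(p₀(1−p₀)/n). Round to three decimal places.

p̂ = 446/536 ≈ 0.83209.
Standard error under H₀: √(0.81×0.19/536) = 0.01694.
z = (0.83209 − 0.81)/0.01694 = 0.02209/0.01694 = 1.304.
p-value = 2·P(Z > 1.304) ≈ 0.1924.

z = 1.304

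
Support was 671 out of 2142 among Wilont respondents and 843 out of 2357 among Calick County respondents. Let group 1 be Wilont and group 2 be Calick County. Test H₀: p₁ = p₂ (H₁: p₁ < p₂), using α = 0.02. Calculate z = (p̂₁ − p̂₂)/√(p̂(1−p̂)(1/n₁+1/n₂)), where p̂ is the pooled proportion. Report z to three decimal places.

p̂₁ = 671/2142 = 0.313259, p̂₂ = 843/2357 = 0.357658.
Pooled p̂ = (671+843)/(2142+2357) = 1514/4499 = 0.336519.
SE = √(p̂(1−p̂)(1/n₁+1/n₂)) = √(0.336519·0.663481·0.000891122) = √(0.000198964) = 0.014105.
z = (0.313259 − 0.357658)/0.014105 = -0.044399/0.014105 = -3.148.
p-value = P(Z < -3.148) ≈ 0.0008; since p < α = 0.02, reject H₀.

z = -3.148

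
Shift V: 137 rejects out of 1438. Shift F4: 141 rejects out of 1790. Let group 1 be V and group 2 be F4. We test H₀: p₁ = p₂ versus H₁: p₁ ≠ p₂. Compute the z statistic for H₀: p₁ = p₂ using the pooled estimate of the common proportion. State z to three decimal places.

p̂₁ = 137/1438 = 0.095271, p̂₂ = 141/1790 = 0.078771.
Pooled p̂ = (137+141)/(1438+1790) = 278/3228 = 0.086121.
SE = √(0.0787045 × 0.00125407) = 0.009935.
z = (0.095271 − 0.078771)/0.009935 = 0.016500/0.009935 = 1.661.

z = 1.661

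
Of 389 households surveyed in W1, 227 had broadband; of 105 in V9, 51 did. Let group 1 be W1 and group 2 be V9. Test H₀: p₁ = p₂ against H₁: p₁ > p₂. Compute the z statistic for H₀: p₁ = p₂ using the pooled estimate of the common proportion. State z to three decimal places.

p̂₁ = 227/389 = 0.583548, p̂₂ = 51/105 = 0.485714.
Pooled p̂ = (227+51)/(389+105) = 278/494 = 0.562753.
SE = √(p̂(1−p̂)(1/n₁+1/n₂)) = √(0.562753·0.437247·0.0120945) = √(0.002976) = 0.054553.
z = (0.583548 − 0.485714)/0.054553 = 0.097834/0.054553 = 1.793.
p-value = P(Z > 1.793) ≈ 0.0365.

z = 1.793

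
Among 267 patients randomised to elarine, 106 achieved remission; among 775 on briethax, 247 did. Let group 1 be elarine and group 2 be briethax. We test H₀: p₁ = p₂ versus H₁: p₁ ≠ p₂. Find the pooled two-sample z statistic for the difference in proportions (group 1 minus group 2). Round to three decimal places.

p̂₁ = 106/267 ≈ 0.39700, p̂₂ = 247/775 ≈ 0.31871.
Pooled p̂ = (106+247)/(267+775) = 353/1042 = 0.33877.
SE = √(p̂(1−p̂)(1/n₁+1/n₂)) = √(0.33877·0.66123·0.00503564) = √(0.00112801) = 0.03359.
z = (0.39700 − 0.31871)/0.03359 = 0.07829/0.03359 = 2.331.

z = 2.331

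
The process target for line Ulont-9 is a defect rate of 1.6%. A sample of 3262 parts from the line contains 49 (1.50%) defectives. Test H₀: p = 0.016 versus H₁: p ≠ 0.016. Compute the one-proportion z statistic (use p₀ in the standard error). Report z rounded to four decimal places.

z = -0.4454

p̂ = 49/3262 ≈ 0.0150215.
Standard error under H₀: √(0.016×0.984/3262) = 0.0021969.
z = (0.0150215 − 0.016)/0.0021969 = -0.0009785/0.0021969 = -0.4454.
p-value = 2·P(Z > 0.445) ≈ 0.6560.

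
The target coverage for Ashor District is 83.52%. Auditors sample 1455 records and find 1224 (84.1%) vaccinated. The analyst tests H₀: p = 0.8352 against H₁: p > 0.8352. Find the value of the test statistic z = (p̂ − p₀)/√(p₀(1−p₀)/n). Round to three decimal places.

p̂ = 1224/1455 = 0.84124.
Under H₀, SE = √(0.8352·0.1648/1455) = √(9.45986e-05) = 0.00973.
z = (0.84124 − 0.8352)/0.00973 = 0.00604/0.00973 = 0.621.
p-value = P(Z > 0.621) ≈ 0.2674.

z = 0.621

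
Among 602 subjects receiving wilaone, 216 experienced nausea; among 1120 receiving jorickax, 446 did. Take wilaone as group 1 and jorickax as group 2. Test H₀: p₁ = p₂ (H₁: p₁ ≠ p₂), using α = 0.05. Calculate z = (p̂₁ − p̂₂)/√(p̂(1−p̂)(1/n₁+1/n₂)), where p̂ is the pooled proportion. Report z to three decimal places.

z = -1.603

p̂₁ = 216/602 = 0.35880, p̂₂ = 446/1120 = 0.39821.
Pooled p̂ = (216+446)/(602+1120) = 662/1722 = 0.38444.
SE = √(p̂(1−p̂)(1/n₁+1/n₂)) = √(0.38444·0.61556·0.00255399) = √(0.000604389) = 0.02458.
z = (0.35880 − 0.39821)/0.02458 = -0.03941/0.02458 = -1.603.
Two-sided p-value ≈ 2·Φ(−1.603) = 0.1089, so at α = 0.05 we fail to reject H₀.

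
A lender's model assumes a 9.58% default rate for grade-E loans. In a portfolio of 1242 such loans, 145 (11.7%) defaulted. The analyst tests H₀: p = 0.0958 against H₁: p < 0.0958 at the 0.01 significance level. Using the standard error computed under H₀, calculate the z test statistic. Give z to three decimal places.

p̂ = 145/1242 ≈ 0.116747.
Standard error under H₀: √(0.0958×0.9042/1242) = 0.008351.
z = (0.116747 − 0.0958)/0.008351 = 0.020947/0.008351 = 2.508.
p-value = P(Z < 2.508) ≈ 0.9939; since p > α = 0.01, fail to reject H₀.

z = 2.508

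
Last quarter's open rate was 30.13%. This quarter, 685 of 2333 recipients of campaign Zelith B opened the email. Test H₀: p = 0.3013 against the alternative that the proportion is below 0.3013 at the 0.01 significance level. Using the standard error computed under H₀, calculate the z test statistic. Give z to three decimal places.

z = -0.809

p̂ = 685/2333 ≈ 0.29361.
Standard error under H₀: √(0.3013×0.6987/2333) = 0.00950.
z = (0.29361 − 0.3013)/0.00950 = -0.00769/0.00950 = -0.809.
p-value = P(Z < -0.809) ≈ 0.2092. With α = 0.01, fail to reject H₀.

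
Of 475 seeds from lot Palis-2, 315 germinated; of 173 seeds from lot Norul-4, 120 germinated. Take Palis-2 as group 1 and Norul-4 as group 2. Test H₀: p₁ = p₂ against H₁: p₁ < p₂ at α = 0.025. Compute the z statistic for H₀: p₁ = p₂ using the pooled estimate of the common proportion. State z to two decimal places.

z = -0.73

p̂₁ = 315/475 = 0.6632, p̂₂ = 120/173 = 0.6936.
Pooled p̂ = (315+120)/(475+173) = 435/648 = 0.6713.
SE = √(0.220658 × 0.00788561) = 0.0417.
z = (0.6632 − 0.6936)/0.0417 = -0.0304/0.0417 = -0.73.
p-value = P(Z < -0.731) ≈ 0.2325. With α = 0.025, fail to reject H₀.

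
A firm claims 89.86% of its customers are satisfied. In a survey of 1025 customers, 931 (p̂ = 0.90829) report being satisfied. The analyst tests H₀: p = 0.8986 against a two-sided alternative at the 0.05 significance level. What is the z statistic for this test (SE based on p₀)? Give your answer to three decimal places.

z = 1.028

p̂ = 931/1025 ≈ 0.90829.
Standard error under H₀: √(0.8986×0.1014/1025) = 0.00943.
z = (0.90829 − 0.8986)/0.00943 = 0.00969/0.00943 = 1.028.
p-value = 2·P(Z > 1.028) ≈ 0.3039, so at α = 0.05 we fail to reject H₀.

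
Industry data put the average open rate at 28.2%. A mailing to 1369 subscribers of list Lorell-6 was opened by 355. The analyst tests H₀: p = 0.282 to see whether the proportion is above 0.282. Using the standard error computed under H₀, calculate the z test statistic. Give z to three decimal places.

z = -1.865

p̂ = 355/1369 = 0.2593134.
Standard error under H₀: √(0.282×0.718/1369) = 0.0121614.
z = (0.2593134 − 0.282)/0.0121614 = -0.0226866/0.0121614 = -1.865.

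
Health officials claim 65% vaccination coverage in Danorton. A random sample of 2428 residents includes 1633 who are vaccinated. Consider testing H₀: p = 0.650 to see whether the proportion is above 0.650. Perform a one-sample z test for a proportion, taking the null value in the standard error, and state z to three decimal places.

z = 2.332

p̂ = 1633/2428 ≈ 0.67257.
Standard error under H₀: √(0.65×0.35/2428) = 0.00968.
z = (0.67257 − 0.65)/0.00968 = 0.02257/0.00968 = 2.332.
p-value = P(Z > 2.332) ≈ 0.0099.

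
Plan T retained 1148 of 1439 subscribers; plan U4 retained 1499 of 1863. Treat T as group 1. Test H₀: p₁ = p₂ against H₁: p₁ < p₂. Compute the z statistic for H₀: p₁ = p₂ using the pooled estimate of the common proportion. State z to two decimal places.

p̂₁ = 1148/1439 = 0.7978, p̂₂ = 1499/1863 = 0.8046.
Pooled p̂ = (1148+1499)/(1439+1863) = 2647/3302 = 0.8016.
SE = √(0.159016 × 0.0012317) = 0.0140.
z = (0.7978 − 0.8046)/0.0140 = -0.0068/0.0140 = -0.49.
p-value = P(Z < -0.489) ≈ 0.3125.

z = -0.49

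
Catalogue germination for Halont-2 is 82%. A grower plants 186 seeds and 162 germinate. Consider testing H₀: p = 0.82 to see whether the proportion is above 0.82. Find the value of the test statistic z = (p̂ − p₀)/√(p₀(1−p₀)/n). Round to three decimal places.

p̂ = 162/186 ≈ 0.87097.
SE = √(p₀(1−p₀)/n) = √(0.1476/186) = 0.02817.
z = (0.87097 − 0.82)/0.02817 = 0.05097/0.02817 = 1.809.

z = 1.809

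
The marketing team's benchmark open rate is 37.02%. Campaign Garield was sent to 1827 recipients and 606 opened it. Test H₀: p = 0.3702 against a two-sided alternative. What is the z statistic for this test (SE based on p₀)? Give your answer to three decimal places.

p̂ = 606/1827 ≈ 0.331691.
Under H₀, SE = √(0.3702·0.6298/1827) = √(0.000127615) = 0.011297.
z = (0.331691 − 0.3702)/0.011297 = -0.038509/0.011297 = -3.409.
p-value = 2·P(Z > 3.409) ≈ 0.0007.

z = -3.409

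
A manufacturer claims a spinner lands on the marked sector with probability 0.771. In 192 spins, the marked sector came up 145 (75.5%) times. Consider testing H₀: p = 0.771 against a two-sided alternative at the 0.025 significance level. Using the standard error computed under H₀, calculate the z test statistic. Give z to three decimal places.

z = -0.521

p̂ = 145/192 = 0.75521.
Standard error under H₀: √(0.771×0.229/192) = 0.03032.
z = (0.75521 − 0.771)/0.03032 = -0.01579/0.03032 = -0.521.
Two-sided p-value ≈ 2·Φ(−0.521) = 0.6025, so at α = 0.025 we fail to reject H₀.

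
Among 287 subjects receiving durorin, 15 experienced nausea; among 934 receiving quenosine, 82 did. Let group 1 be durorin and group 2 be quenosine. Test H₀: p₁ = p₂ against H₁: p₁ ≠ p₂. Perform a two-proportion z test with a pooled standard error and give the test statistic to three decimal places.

p̂₁ = 15/287 = 0.05226, p̂₂ = 82/934 = 0.08779.
Pooled p̂ = (15+82)/(287+934) = 97/1221 = 0.07944.
SE = √(0.0731319 × 0.00455498) = 0.01825.
z = (0.05226 − 0.08779)/0.01825 = -0.03553/0.01825 = -1.947.
p-value = 2·P(Z > 1.947) ≈ 0.0516.

z = -1.947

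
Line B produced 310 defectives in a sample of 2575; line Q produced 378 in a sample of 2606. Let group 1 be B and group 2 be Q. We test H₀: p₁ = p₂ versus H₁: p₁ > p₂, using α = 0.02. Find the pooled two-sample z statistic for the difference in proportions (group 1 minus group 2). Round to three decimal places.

z = -2.615

p̂₁ = 310/2575 ≈ 0.12039, p̂₂ = 378/2606 ≈ 0.14505.
Pooled p̂ = (310+378)/(2575+2606) = 688/5181 = 0.13279.
SE = √(p̂(1−p̂)(1/n₁+1/n₂)) = √(0.13279·0.86721·0.000772079) = √(8.89118e-05) = 0.00943.
z = (0.12039 − 0.14505)/0.00943 = -0.02466/0.00943 = -2.615.
p-value = P(Z > -2.615) ≈ 0.9955; since p > α = 0.02, fail to reject H₀.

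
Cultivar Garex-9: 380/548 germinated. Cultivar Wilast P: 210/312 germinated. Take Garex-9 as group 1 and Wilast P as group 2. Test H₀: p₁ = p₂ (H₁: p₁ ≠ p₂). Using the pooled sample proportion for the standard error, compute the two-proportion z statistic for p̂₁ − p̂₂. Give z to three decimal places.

p̂₁ = 380/548 ≈ 0.69343, p̂₂ = 210/312 ≈ 0.67308.
Pooled p̂ = (380+210)/(548+312) = 590/860 = 0.68605.
SE = √(p̂(1−p̂)(1/n₁+1/n₂)) = √(0.68605·0.31395·0.00502995) = √(0.00108338) = 0.03291.
z = (0.69343 − 0.67308)/0.03291 = 0.02035/0.03291 = 0.618.
p-value = 2·P(Z > 0.618) ≈ 0.5363.

z = 0.618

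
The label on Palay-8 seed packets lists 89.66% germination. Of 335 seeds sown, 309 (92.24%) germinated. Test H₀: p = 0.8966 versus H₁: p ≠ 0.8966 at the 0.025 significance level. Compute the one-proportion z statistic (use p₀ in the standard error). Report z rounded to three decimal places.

p̂ = 309/335 ≈ 0.92239.
Under H₀, SE = √(0.8966·0.1034/335) = √(0.000276742) = 0.01664.
z = (0.92239 − 0.8966)/0.01664 = 0.02579/0.01664 = 1.550.
Two-sided p-value ≈ 2·Φ(−1.550) = 0.1211, so at α = 0.025 we fail to reject H₀.

z = 1.550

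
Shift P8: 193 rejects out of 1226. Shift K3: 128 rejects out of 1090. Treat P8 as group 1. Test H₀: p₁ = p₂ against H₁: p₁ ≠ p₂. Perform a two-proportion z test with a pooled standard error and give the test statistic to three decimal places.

p̂₁ = 193/1226 = 0.157423, p̂₂ = 128/1090 = 0.117431.
Pooled p̂ = (193+128)/(1226+1090) = 321/2316 = 0.138601.
SE = √(p̂(1−p̂)(1/n₁+1/n₂)) = √(0.138601·0.861399·0.00173309) = √(0.000206915) = 0.014385.
z = (0.157423 − 0.117431)/0.014385 = 0.039992/0.014385 = 2.780.
p-value = 2·P(Z > 2.780) ≈ 0.0054.

z = 2.780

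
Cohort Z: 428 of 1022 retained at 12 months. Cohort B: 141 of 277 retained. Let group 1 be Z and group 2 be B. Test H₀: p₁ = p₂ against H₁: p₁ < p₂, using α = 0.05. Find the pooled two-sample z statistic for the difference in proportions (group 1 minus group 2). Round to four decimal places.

p̂₁ = 428/1022 ≈ 0.418787, p̂₂ = 141/277 ≈ 0.509025.
Pooled p̂ = (428+141)/(1022+277) = 569/1299 = 0.438029.
SE = √(0.24616 × 0.00458858) = 0.033608.
z = (0.418787 − 0.509025)/0.033608 = -0.090238/0.033608 = -2.6850.
p-value = P(Z < -2.685) ≈ 0.0036. With α = 0.05, reject H₀.

z = -2.6850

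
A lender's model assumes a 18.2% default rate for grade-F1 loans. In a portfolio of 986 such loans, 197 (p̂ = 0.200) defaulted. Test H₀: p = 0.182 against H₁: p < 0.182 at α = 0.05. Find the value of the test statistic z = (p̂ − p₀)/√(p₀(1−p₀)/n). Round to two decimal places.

p̂ = 197/986 ≈ 0.1998.
Under H₀, SE = √(0.182·0.818/986) = √(0.00015099) = 0.0123.
z = (0.1998 − 0.182)/0.0123 = 0.0178/0.0123 = 1.45.
p-value = P(Z < 1.448) ≈ 0.9262; since p > α = 0.05, fail to reject H₀.

z = 1.45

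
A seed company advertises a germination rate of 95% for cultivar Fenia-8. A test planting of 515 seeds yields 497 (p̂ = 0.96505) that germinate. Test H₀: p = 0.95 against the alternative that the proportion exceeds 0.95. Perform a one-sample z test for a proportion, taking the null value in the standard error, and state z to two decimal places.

z = 1.57

p̂ = 497/515 ≈ 0.96505.
Standard error under H₀: √(0.95×0.05/515) = 0.00960.
z = (0.96505 − 0.95)/0.00960 = 0.01505/0.00960 = 1.57.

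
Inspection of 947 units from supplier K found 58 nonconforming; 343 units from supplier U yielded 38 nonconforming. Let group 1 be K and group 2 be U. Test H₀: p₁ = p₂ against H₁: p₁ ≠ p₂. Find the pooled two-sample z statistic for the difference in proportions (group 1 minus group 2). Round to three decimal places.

z = -2.995

p̂₁ = 58/947 = 0.06125, p̂₂ = 38/343 = 0.11079.
Pooled p̂ = (58+38)/(947+343) = 96/1290 = 0.07442.
SE = √(p̂(1−p̂)(1/n₁+1/n₂)) = √(0.07442·0.92558·0.00397142) = √(0.000273553) = 0.01654.
z = (0.06125 − 0.11079)/0.01654 = -0.04954/0.01654 = -2.995.
Two-sided p-value ≈ 2·Φ(−2.995) = 0.0027.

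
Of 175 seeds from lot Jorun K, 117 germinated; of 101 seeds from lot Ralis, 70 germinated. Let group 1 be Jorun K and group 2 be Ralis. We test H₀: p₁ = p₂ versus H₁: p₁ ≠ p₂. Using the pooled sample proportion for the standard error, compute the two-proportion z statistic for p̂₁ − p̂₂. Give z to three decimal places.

p̂₁ = 117/175 = 0.66857, p̂₂ = 70/101 = 0.69307.
Pooled p̂ = (117+70)/(175+101) = 187/276 = 0.67754.
SE = √(p̂(1−p̂)(1/n₁+1/n₂)) = √(0.67754·0.32246·0.0156153) = √(0.00341164) = 0.05841.
z = (0.66857 − 0.69307)/0.05841 = -0.02450/0.05841 = -0.419.
p-value = 2·P(Z > 0.419) ≈ 0.6749.

z = -0.419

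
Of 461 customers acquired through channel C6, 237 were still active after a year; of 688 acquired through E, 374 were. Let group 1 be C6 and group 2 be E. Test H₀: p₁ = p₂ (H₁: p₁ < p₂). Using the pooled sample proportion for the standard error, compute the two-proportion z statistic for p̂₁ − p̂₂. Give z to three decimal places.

z = -0.982

p̂₁ = 237/461 ≈ 0.51410, p̂₂ = 374/688 ≈ 0.54360.
Pooled p̂ = (237+374)/(461+688) = 611/1149 = 0.53177.
SE = √(0.248991 × 0.00362269) = 0.03003.
z = (0.51410 − 0.54360)/0.03003 = -0.02950/0.03003 = -0.982.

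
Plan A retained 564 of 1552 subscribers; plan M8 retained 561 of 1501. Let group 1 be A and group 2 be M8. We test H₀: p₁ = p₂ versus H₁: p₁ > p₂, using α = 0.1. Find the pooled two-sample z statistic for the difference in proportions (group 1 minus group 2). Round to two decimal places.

p̂₁ = 564/1552 ≈ 0.3634, p̂₂ = 561/1501 ≈ 0.3738.
Pooled p̂ = (564+561)/(1552+1501) = 1125/3053 = 0.3685.
SE = √(0.232705 × 0.00131055) = 0.0175.
z = (0.3634 − 0.3738)/0.0175 = -0.0104/0.0175 = -0.59.
p-value = P(Z > -0.593) ≈ 0.7233; since p > α = 0.1, fail to reject H₀.

z = -0.59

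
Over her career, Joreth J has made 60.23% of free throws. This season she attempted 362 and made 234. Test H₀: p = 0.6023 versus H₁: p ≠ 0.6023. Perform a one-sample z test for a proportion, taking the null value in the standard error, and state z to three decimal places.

z = 1.715

p̂ = 234/362 ≈ 0.64641.
Under H₀, SE = √(0.6023·0.3977/362) = √(0.000661698) = 0.02572.
z = (0.64641 − 0.6023)/0.02572 = 0.04411/0.02572 = 1.715.
Two-sided p-value ≈ 2·Φ(−1.715) = 0.0864.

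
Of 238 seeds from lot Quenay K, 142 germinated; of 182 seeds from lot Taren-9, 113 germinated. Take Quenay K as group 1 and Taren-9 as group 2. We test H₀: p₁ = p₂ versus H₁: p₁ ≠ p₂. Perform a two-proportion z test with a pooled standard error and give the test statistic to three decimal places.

p̂₁ = 142/238 ≈ 0.59664, p̂₂ = 113/182 ≈ 0.62088.
Pooled p̂ = (142+113)/(238+182) = 255/420 = 0.60714.
SE = √(p̂(1−p̂)(1/n₁+1/n₂)) = √(0.60714·0.39286·0.00969619) = √(0.00231274) = 0.04809.
z = (0.59664 − 0.62088)/0.04809 = -0.02424/0.04809 = -0.504.
Two-sided p-value ≈ 2·Φ(−0.504) = 0.6142.

z = -0.504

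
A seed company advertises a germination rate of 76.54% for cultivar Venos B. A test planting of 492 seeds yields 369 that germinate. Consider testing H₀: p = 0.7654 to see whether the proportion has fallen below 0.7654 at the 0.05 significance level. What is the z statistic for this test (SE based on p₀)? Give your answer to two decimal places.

z = -0.81

p̂ = 369/492 = 0.7500.
Under H₀, SE = √(0.7654·0.2346/492) = √(0.000364965) = 0.0191.
z = (0.7500 − 0.7654)/0.0191 = -0.0154/0.0191 = -0.81.
p-value = P(Z < -0.806) ≈ 0.2101. With α = 0.05, fail to reject H₀.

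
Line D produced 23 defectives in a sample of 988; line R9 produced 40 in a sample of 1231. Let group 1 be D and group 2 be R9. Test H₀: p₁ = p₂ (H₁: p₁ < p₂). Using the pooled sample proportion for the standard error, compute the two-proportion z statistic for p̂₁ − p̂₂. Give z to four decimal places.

z = -1.2989

p̂₁ = 23/988 ≈ 0.0232794, p̂₂ = 40/1231 ≈ 0.0324939.
Pooled p̂ = (23+40)/(988+1231) = 63/2219 = 0.0283912.
SE = √(p̂(1−p̂)(1/n₁+1/n₂)) = √(0.0283912·0.9716088·0.00182449) = √(5.03288e-05) = 0.0070943.
z = (0.0232794 − 0.0324939)/0.0070943 = -0.0092145/0.0070943 = -1.2989.
p-value = P(Z < -1.299) ≈ 0.0970.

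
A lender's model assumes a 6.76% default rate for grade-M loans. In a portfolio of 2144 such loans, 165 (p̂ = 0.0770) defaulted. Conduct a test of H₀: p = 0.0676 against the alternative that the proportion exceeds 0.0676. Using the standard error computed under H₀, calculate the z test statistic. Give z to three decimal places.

z = 1.726

p̂ = 165/2144 = 0.076959.
Under H₀, SE = √(0.0676·0.9324/2144) = √(2.93984e-05) = 0.005422.
z = (0.076959 − 0.0676)/0.005422 = 0.009359/0.005422 = 1.726.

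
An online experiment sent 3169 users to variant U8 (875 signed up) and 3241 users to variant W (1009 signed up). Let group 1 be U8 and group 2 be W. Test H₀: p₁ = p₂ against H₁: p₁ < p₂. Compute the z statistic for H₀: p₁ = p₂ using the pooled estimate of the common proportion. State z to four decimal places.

p̂₁ = 875/3169 ≈ 0.2761123, p̂₂ = 1009/3241 ≈ 0.3113237.
Pooled p̂ = (875+1009)/(3169+3241) = 1884/6410 = 0.2939158.
SE = √(p̂(1−p̂)(1/n₁+1/n₂)) = √(0.2939158·0.7060842·0.000624104) = √(0.00012952) = 0.0113807.
z = (0.2761123 − 0.3113237)/0.0113807 = -0.0352114/0.0113807 = -3.0940.

z = -3.0940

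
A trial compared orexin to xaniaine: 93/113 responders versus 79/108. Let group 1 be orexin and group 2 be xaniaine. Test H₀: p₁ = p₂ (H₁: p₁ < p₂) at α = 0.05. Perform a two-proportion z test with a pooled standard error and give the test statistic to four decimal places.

z = 1.6373

p̂₁ = 93/113 ≈ 0.8230088, p̂₂ = 79/108 ≈ 0.7314815.
Pooled p̂ = (93+79)/(113+108) = 172/221 = 0.7782805.
SE = √(p̂(1−p̂)(1/n₁+1/n₂)) = √(0.7782805·0.2217195·0.0181088) = √(0.00312486) = 0.0559004.
z = (0.8230088 − 0.7314815)/0.0559004 = 0.0915273/0.0559004 = 1.6373.
p-value = P(Z < 1.637) ≈ 0.9492. With α = 0.05, fail to reject H₀.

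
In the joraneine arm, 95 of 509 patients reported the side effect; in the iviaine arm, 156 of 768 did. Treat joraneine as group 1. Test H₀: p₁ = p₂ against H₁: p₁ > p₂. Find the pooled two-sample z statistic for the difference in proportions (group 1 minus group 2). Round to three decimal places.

p̂₁ = 95/509 = 0.18664, p̂₂ = 156/768 = 0.20312.
Pooled p̂ = (95+156)/(509+768) = 251/1277 = 0.19655.
SE = √(p̂(1−p̂)(1/n₁+1/n₂)) = √(0.19655·0.80345·0.00326672) = √(0.000515883) = 0.02271.
z = (0.18664 − 0.20312)/0.02271 = -0.01648/0.02271 = -0.726.

z = -0.726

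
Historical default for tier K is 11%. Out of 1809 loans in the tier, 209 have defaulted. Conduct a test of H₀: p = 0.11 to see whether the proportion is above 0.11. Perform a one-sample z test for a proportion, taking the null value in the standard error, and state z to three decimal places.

p̂ = 209/1809 ≈ 0.115533.
SE = √(p₀(1−p₀)/n) = √(0.0979/1809) = 0.007357.
z = (0.115533 − 0.11)/0.007357 = 0.005533/0.007357 = 0.752.

z = 0.752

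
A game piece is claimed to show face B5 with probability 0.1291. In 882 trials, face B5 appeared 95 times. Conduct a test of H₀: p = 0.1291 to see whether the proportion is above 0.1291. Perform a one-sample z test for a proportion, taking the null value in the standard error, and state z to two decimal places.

p̂ = 95/882 = 0.1077.
Standard error under H₀: √(0.1291×0.8709/882) = 0.0113.
z = (0.1077 − 0.1291)/0.0113 = -0.0214/0.0113 = -1.89.
p-value = P(Z > -1.895) ≈ 0.9709.

z = -1.89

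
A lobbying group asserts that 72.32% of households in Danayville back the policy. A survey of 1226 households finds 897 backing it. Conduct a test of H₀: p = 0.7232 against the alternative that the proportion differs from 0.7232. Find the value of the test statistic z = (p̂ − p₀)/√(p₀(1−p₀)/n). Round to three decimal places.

p̂ = 897/1226 = 0.73165.
SE = √(p₀(1−p₀)/n) = √(0.20018/1226) = 0.01278.
z = (0.73165 − 0.7232)/0.01278 = 0.00845/0.01278 = 0.661.
Two-sided p-value ≈ 2·Φ(−0.661) = 0.5085.

z = 0.661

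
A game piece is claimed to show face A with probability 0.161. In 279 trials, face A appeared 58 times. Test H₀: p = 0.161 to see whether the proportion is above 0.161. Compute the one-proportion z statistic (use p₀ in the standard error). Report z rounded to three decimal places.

z = 2.131

p̂ = 58/279 ≈ 0.20789.
Standard error under H₀: √(0.161×0.839/279) = 0.02200.
z = (0.20789 − 0.161)/0.02200 = 0.04689/0.02200 = 2.131.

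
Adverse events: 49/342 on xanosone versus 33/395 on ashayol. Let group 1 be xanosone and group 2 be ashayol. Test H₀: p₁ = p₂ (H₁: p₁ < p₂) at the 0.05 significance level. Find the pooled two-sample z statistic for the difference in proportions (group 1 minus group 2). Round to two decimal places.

p̂₁ = 49/342 ≈ 0.14327, p̂₂ = 33/395 ≈ 0.08354.
Pooled p̂ = (49+33)/(342+395) = 82/737 = 0.11126.
SE = √(p̂(1−p̂)(1/n₁+1/n₂)) = √(0.11126·0.88874·0.00545562) = √(0.000539466) = 0.02323.
z = (0.14327 − 0.08354)/0.02323 = 0.05973/0.02323 = 2.57.
p-value = P(Z < 2.572) ≈ 0.9949. With α = 0.05, fail to reject H₀.

z = 2.57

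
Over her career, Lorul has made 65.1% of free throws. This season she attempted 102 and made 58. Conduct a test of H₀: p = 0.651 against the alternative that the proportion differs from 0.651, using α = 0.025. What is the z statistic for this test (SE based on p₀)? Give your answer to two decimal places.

z = -1.75

p̂ = 58/102 = 0.5686.
Under H₀, SE = √(0.651·0.349/102) = √(0.00222744) = 0.0472.
z = (0.5686 − 0.651)/0.0472 = -0.0824/0.0472 = -1.75.
p-value = 2·P(Z > 1.745) ≈ 0.0809. With α = 0.025, fail to reject H₀.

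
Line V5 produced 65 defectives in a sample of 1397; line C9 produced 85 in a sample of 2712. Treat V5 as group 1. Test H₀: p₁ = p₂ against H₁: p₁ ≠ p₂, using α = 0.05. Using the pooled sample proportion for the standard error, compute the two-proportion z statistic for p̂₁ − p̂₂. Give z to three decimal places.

z = 2.459

p̂₁ = 65/1397 = 0.046528, p̂₂ = 85/2712 = 0.031342.
Pooled p̂ = (65+85)/(1397+2712) = 150/4109 = 0.036505.
SE = √(0.0351726 × 0.00108455) = 0.006176.
z = (0.046528 − 0.031342)/0.006176 = 0.015186/0.006176 = 2.459.
p-value = 2·P(Z > 2.459) ≈ 0.0139, so at α = 0.05 we reject H₀.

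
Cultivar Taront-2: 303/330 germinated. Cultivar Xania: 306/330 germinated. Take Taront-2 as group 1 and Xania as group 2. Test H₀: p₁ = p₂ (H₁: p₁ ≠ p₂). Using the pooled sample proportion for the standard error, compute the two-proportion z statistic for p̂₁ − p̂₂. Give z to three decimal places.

p̂₁ = 303/330 = 0.91818, p̂₂ = 306/330 = 0.92727.
Pooled p̂ = (303+306)/(330+330) = 609/660 = 0.92273.
SE = √(p̂(1−p̂)(1/n₁+1/n₂)) = √(0.92273·0.07727·0.00606061) = √(0.000432131) = 0.02079.
z = (0.91818 − 0.92727)/0.02079 = -0.00909/0.02079 = -0.437.
p-value = 2·P(Z > 0.437) ≈ 0.6619.

z = -0.437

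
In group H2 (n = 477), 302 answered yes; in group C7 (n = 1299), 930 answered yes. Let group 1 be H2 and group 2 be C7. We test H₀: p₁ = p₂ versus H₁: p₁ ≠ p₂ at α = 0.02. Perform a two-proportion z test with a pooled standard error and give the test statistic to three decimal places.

z = -3.356

p̂₁ = 302/477 ≈ 0.63312, p̂₂ = 930/1299 ≈ 0.71594.
Pooled p̂ = (302+930)/(477+1299) = 1232/1776 = 0.69369.
SE = √(0.212483 × 0.00286626) = 0.02468.
z = (0.63312 − 0.71594)/0.02468 = -0.08282/0.02468 = -3.356.
Two-sided p-value ≈ 2·Φ(−3.356) = 0.0008. With α = 0.02, reject H₀.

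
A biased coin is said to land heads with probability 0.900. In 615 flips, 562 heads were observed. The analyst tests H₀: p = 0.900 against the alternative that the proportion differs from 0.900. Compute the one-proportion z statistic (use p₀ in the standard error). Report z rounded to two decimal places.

z = 1.14

p̂ = 562/615 ≈ 0.9138.
SE = √(p₀(1−p₀)/n) = √(0.09/615) = 0.0121.
z = (0.9138 − 0.9)/0.0121 = 0.0138/0.0121 = 1.14.
Two-sided p-value ≈ 2·Φ(−1.143) = 0.2532.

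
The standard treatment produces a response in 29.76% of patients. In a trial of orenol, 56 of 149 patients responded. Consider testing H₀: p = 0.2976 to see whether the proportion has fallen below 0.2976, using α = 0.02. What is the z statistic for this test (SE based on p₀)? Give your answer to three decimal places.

p̂ = 56/149 ≈ 0.37584.
SE = √(p₀(1−p₀)/n) = √(0.20903/149) = 0.03746.
z = (0.37584 − 0.2976)/0.03746 = 0.07824/0.03746 = 2.089.
p-value = P(Z < 2.089) ≈ 0.9816. With α = 0.02, fail to reject H₀.

z = 2.089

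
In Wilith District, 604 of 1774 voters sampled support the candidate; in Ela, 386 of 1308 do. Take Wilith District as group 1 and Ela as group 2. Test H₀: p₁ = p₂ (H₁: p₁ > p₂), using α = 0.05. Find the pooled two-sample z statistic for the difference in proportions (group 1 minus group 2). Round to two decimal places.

z = 2.67

p̂₁ = 604/1774 ≈ 0.3405, p̂₂ = 386/1308 ≈ 0.2951.
Pooled p̂ = (604+386)/(1774+1308) = 990/3082 = 0.3212.
SE = √(p̂(1−p̂)(1/n₁+1/n₂)) = √(0.3212·0.6788·0.00132822) = √(0.000289603) = 0.0170.
z = (0.3405 − 0.2951)/0.0170 = 0.0454/0.0170 = 2.67.
p-value = P(Z > 2.666) ≈ 0.0038. With α = 0.05, reject H₀.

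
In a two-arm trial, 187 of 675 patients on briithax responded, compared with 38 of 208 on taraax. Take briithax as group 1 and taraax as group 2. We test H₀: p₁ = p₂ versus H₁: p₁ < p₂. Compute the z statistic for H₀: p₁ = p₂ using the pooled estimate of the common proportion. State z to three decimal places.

z = 2.730

p̂₁ = 187/675 = 0.27704, p̂₂ = 38/208 = 0.18269.
Pooled p̂ = (187+38)/(675+208) = 225/883 = 0.25481.
SE = √(0.189883 × 0.00628917) = 0.03456.
z = (0.27704 − 0.18269)/0.03456 = 0.09435/0.03456 = 2.730.
p-value = P(Z < 2.730) ≈ 0.9968.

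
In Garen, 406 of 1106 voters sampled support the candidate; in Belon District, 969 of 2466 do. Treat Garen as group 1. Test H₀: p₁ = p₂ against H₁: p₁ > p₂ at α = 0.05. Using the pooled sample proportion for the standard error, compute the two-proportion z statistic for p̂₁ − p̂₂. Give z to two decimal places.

z = -1.47

p̂₁ = 406/1106 ≈ 0.3671, p̂₂ = 969/2466 ≈ 0.3929.
Pooled p̂ = (406+969)/(1106+2466) = 1375/3572 = 0.3849.
SE = √(0.236761 × 0.00130967) = 0.0176.
z = (0.3671 − 0.3929)/0.0176 = -0.0258/0.0176 = -1.47.
p-value = P(Z > -1.468) ≈ 0.9290; since p > α = 0.05, fail to reject H₀.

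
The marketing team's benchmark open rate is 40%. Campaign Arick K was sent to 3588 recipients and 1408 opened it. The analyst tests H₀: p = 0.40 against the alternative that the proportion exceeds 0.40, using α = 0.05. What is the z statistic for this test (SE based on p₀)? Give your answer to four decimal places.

p̂ = 1408/3588 = 0.392419.
SE = √(p₀(1−p₀)/n) = √(0.24/3588) = 0.008179.
z = (0.392419 − 0.4)/0.008179 = -0.007581/0.008179 = -0.9269.
p-value = P(Z > -0.927) ≈ 0.8230; since p > α = 0.05, fail to reject H₀.

z = -0.9269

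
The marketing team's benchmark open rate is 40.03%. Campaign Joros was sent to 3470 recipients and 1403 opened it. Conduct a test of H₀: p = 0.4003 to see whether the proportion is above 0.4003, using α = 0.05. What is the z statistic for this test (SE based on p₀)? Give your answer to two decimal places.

z = 0.48

p̂ = 1403/3470 = 0.4043.
SE = √(p₀(1−p₀)/n) = √(0.24006/3470) = 0.0083.
z = (0.4043 − 0.4003)/0.0083 = 0.0040/0.0083 = 0.48.
p-value = P(Z > 0.484) ≈ 0.3143. With α = 0.05, fail to reject H₀.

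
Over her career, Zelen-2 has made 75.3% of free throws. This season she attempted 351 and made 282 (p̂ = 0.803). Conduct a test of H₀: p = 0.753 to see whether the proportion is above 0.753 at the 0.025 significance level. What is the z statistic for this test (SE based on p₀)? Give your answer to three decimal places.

p̂ = 282/351 = 0.80342.
Under H₀, SE = √(0.753·0.247/351) = √(0.000529889) = 0.02302.
z = (0.80342 − 0.753)/0.02302 = 0.05042/0.02302 = 2.190.
p-value = P(Z > 2.190) ≈ 0.0143; since p < α = 0.025, reject H₀.

z = 2.190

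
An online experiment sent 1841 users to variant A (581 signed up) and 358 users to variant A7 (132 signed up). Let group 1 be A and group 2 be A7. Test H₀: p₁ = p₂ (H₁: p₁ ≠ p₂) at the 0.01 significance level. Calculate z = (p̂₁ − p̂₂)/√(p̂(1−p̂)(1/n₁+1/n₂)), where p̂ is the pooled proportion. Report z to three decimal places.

z = -1.965

p̂₁ = 581/1841 = 0.31559, p̂₂ = 132/358 = 0.36872.
Pooled p̂ = (581+132)/(1841+358) = 713/2199 = 0.32424.
SE = √(p̂(1−p̂)(1/n₁+1/n₂)) = √(0.32424·0.67576·0.00333648) = √(0.000731049) = 0.02704.
z = (0.31559 − 0.36872)/0.02704 = -0.05313/0.02704 = -1.965.
p-value = 2·P(Z > 1.965) ≈ 0.0494. With α = 0.01, fail to reject H₀.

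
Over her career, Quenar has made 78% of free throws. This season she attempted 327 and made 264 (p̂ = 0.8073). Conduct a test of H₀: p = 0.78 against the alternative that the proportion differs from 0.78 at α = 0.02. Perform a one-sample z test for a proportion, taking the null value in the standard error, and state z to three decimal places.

p̂ = 264/327 ≈ 0.80734.
SE = √(p₀(1−p₀)/n) = √(0.1716/327) = 0.02291.
z = (0.80734 − 0.78)/0.02291 = 0.02734/0.02291 = 1.193.
Two-sided p-value ≈ 2·Φ(−1.193) = 0.2327; since p > α = 0.02, fail to reject H₀.

z = 1.193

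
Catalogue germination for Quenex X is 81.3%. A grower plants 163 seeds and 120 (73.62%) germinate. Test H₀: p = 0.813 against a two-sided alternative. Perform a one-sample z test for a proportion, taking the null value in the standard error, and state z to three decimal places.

p̂ = 120/163 ≈ 0.73620.
Standard error under H₀: √(0.813×0.187/163) = 0.03054.
z = (0.73620 − 0.813)/0.03054 = -0.07680/0.03054 = -2.515.
p-value = 2·P(Z > 2.515) ≈ 0.0119.

z = -2.515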